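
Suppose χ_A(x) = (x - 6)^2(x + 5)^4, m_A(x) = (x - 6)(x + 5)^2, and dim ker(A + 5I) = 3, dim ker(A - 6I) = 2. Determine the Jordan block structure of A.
λ = -5: algebraic multiplicity 4 (exponent in χ_A), largest block size 2 (exponent in m_A), 3 blocks (geometric multiplicity). These force block sizes [2, 1, 1].
λ = 6: algebraic multiplicity 2 (exponent in χ_A), largest block size 1 (exponent in m_A), 2 blocks (geometric multiplicity). These force block sizes [1, 1].

Jordan blocks: (-5, 2), (-5, 1), (-5, 1), (6, 1), (6, 1)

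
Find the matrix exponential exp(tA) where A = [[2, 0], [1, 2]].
A has Jordan form J = [[2, 1], [0, 2]] with A = PJP^{-1}, so e^{tA} = P e^{tJ} P^{-1}.

For a Jordan block J_k(λ), e^{tJ_k(λ)} = e^{λt} · (I + tN + t^2 N^2/2! + ... + t^{k-1} N^{k-1}/(k-1)!) where N is the nilpotent superdiagonal part.

Assembling the blocks and conjugating back gives the entries of e^{tA} as shown above.

e^{tA} = [[e^{2*t}, 0], [t*e^{2*t}, e^{2*t}]]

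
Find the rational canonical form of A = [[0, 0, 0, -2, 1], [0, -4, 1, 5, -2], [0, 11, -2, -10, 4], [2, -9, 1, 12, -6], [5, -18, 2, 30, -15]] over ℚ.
R = [[0, 1, 0, 0, 0], [1, -3, 0, 0, 0], [0, 0, 0, 0, 3], [0, 0, 1, 0, -8], [0, 0, 0, 1, -6]]

The invariant factors of A (the non-unit diagonal entries of the Smith normal form of xI - A over ℚ[x]) are x^2 + 3x - 1, (x + 3)(x^2 + 3x - 1), each dividing the next. The characteristic polynomial is their product, (x + 3)(x^2 + 3x - 1)^2.

The rational canonical form is the block-diagonal matrix of companion matrices C(f_i):
R = [[0, 1, 0, 0, 0], [1, -3, 0, 0, 0], [0, 0, 0, 0, 3], [0, 0, 1, 0, -8], [0, 0, 0, 1, -6]].

Note the characteristic polynomial does not split into linear factors over ℚ, so A has no Jordan form over ℚ; the rational canonical form exists over any field.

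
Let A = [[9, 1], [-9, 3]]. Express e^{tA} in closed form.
A has Jordan form J = [[6, 1], [0, 6]] with A = PJP^{-1}, so e^{tA} = P e^{tJ} P^{-1}.

For a Jordan block J_k(λ), e^{tJ_k(λ)} = e^{λt} · (I + tN + t^2 N^2/2! + ... + t^{k-1} N^{k-1}/(k-1)!) where N is the nilpotent superdiagonal part.

Assembling the blocks and conjugating back gives the entries of e^{tA} as shown above.

e^{tA} = [[(3*t + 1)*e^{6*t}, t*e^{6*t}], [-9*t*e^{6*t}, (1 - 3*t)*e^{6*t}]]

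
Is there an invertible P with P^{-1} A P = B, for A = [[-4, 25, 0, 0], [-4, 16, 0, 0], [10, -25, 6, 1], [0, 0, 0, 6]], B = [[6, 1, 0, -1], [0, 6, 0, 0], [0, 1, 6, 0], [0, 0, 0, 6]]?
Yes.

Two matrices over a field are similar if and only if they have the same invariant factors.

Both A and B have characteristic polynomial (x - 6)^4 and minimal polynomial (x - 6)^2. Computing further, both have invariant factors (x - 6)^2, (x - 6)^2. Hence A and B are similar.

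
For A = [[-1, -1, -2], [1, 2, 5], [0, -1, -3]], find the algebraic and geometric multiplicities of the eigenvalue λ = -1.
The characteristic polynomial is x(x + 1)^2, so the factor x + 1 appears with exponent 2: the algebraic multiplicity is 2.

rank(A + I) = 2, so the eigenspace has dimension 3 - 2 = 1: the geometric multiplicity is 1.

Since 1 < 2, A is not diagonalizable.

algebraic multiplicity 2, geometric multiplicity 1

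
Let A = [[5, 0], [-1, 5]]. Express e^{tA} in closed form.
e^{tA} = [[e^{5*t}, 0], [-t*e^{5*t}, e^{5*t}]]

A has Jordan form J = [[5, 1], [0, 5]] with A = PJP^{-1}, so e^{tA} = P e^{tJ} P^{-1}.

For a Jordan block J_k(λ), e^{tJ_k(λ)} = e^{λt} · (I + tN + t^2 N^2/2! + ... + t^{k-1} N^{k-1}/(k-1)!) where N is the nilpotent superdiagonal part.

Assembling the blocks and conjugating back gives the entries of e^{tA} as shown above.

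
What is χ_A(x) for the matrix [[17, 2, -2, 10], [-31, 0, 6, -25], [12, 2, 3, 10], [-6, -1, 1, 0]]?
χ_A(x) = (x - 5)^4

xI - A = [[x - 17, -2, 2, -10], [31, x, -6, 25], [-12, -2, x - 3, -10], [6, 1, -1, x]].

Expanding det(xI - A) along the first row:
det(xI - A) = + (x - 17)·det([[x, -6, 25], [-2, x - 3, -10], [1, -1, x]]) - (-2)·det([[31, -6, 25], [-12, x - 3, -10], [6, -1, x]]) + (2)·det([[31, x, 25], [-12, -2, -10], [6, 1, x]]) - (-10)·det([[31, x, -6], [-12, -2, x - 3], [6, 1, -1]]).

Evaluating gives χ_A(x) = x^4 - 20x^3 + 150x^2 - 500x + 625 = (x - 5)^4.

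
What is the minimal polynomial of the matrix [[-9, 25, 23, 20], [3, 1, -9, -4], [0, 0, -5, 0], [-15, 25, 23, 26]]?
m_A(x) = (x - 6)^2(x + 5)

The characteristic polynomial factors as (x - 6)^3(x + 5). The minimal polynomial is ∏(x - λ)^{k_λ} where k_λ is the size of the largest Jordan block at λ.

For λ = -5: rank(A + 5I) = 3, and the largest Jordan block has size 1 (the smallest k with rank((A + 5I)^k) = rank((A + 5I)^(k+1))).
For λ = 6: rank(A - 6I) = 2, and the largest Jordan block has size 2 (the smallest k with rank((A - 6I)^k) = rank((A - 6I)^(k+1))).

So m_A(x) = (x - 6)^2(x + 5).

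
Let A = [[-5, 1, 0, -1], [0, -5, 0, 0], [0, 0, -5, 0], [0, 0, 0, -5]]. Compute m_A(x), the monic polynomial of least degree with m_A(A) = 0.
The characteristic polynomial factors as (x + 5)^4. The minimal polynomial is ∏(x - λ)^{k_λ} where k_λ is the size of the largest Jordan block at λ.

For λ = -5: rank(A + 5I) = 1, and the largest Jordan block has size 2 (the smallest k with rank((A + 5I)^k) = rank((A + 5I)^(k+1))).

So m_A(x) = (x + 5)^2.

m_A(x) = (x + 5)^2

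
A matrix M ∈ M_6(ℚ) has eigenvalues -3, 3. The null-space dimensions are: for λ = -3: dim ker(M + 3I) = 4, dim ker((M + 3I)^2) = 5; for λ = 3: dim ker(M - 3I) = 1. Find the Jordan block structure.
λ = -3: successive nullity increments [4, 1] count blocks of size ≥ k; block sizes are [2, 1, 1, 1].
λ = 3: successive nullity increments [1] count blocks of size ≥ k; block sizes are [1].

Jordan blocks: (-3, 2), (-3, 1), (-3, 1), (-3, 1), (3, 1)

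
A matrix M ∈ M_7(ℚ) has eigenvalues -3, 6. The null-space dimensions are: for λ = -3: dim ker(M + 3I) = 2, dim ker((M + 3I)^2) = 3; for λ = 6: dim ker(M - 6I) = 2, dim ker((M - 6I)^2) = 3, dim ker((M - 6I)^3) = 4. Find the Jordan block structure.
λ = -3: successive nullity increments [2, 1] count blocks of size ≥ k; block sizes are [2, 1].
λ = 6: successive nullity increments [2, 1, 1] count blocks of size ≥ k; block sizes are [3, 1].

Jordan blocks: (-3, 2), (-3, 1), (6, 3), (6, 1)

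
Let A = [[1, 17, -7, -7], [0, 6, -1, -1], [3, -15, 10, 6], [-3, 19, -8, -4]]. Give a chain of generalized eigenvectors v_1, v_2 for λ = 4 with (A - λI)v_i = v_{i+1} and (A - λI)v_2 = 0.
v_1 = [[1, -1, 1, -4]]^T, v_2 = [[1, 1, 0, 2]]^T

We seek v_1 ∈ ker((A - 4I)^2) \ ker(A - 4I), then set v_{i+1} = (A - 4I) v_i.

One such chain is v_1 = [[1, -1, 1, -4]]^T, v_2 = [[1, 1, 0, 2]]^T. Check: (A - 4I) v_2 = [[0, 0, 0, 0]]^T = 0.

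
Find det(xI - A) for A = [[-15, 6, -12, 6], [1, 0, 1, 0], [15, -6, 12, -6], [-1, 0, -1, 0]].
χ_A(x) = x^3(x + 3)

xI - A = [[x + 15, -6, 12, -6], [-1, x, -1, 0], [-15, 6, x - 12, 6], [1, 0, 1, x]].

Expanding det(xI - A) along the first row:
det(xI - A) = + (x + 15)·det([[x, -1, 0], [6, x - 12, 6], [0, 1, x]]) - (-6)·det([[-1, -1, 0], [-15, x - 12, 6], [1, 1, x]]) + (12)·det([[-1, x, 0], [-15, 6, 6], [1, 0, x]]) - (-6)·det([[-1, x, -1], [-15, 6, x - 12], [1, 0, 1]]).

Evaluating gives χ_A(x) = x^4 + 3x^3 = x^3(x + 3).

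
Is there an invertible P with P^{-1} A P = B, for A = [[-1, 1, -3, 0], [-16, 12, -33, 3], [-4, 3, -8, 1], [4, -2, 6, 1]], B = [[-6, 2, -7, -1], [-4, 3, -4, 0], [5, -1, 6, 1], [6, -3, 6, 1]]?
Yes.

Two matrices over a field are similar if and only if they have the same invariant factors.

Both A and B have characteristic polynomial (x - 1)^4 and minimal polynomial (x - 1)^2. Computing further, both have invariant factors (x - 1)^2, (x - 1)^2. Hence A and B are similar.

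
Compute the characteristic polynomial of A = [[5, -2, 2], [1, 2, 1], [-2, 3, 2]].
xI - A = [[x - 5, 2, -2], [-1, x - 2, -1], [2, -3, x - 2]].

Expanding det(xI - A) along the first row:
det(xI - A) = + (x - 5)·det([[x - 2, -1], [-3, x - 2]]) - (2)·det([[-1, -1], [2, x - 2]]) + (-2)·det([[-1, x - 2], [2, -3]]).

Evaluating gives χ_A(x) = x^3 - 9x^2 + 27x - 27 = (x - 3)^3.

χ_A(x) = (x - 3)^3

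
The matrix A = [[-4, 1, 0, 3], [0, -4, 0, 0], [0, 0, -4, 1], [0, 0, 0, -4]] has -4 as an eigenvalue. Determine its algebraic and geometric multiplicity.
The characteristic polynomial is (x + 4)^4, so the factor x + 4 appears with exponent 4: the algebraic multiplicity is 4.

rank(A + 4I) = 2, so the eigenspace has dimension 4 - 2 = 2: the geometric multiplicity is 2.

Since 2 < 4, A is not diagonalizable.

algebraic multiplicity 4, geometric multiplicity 2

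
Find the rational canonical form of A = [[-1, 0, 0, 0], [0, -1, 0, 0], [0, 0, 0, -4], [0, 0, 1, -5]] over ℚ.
R = [[-1, 0, 0, 0], [0, -1, 0, 0], [0, 0, 0, -4], [0, 0, 1, -5]]

The invariant factors of A (the non-unit diagonal entries of the Smith normal form of xI - A over ℚ[x]) are x + 1, x + 1, (x + 1)(x + 4), each dividing the next. The characteristic polynomial is their product, (x + 1)^3(x + 4).

The rational canonical form is the block-diagonal matrix of companion matrices C(f_i):
R = [[-1, 0, 0, 0], [0, -1, 0, 0], [0, 0, 0, -4], [0, 0, 1, -5]].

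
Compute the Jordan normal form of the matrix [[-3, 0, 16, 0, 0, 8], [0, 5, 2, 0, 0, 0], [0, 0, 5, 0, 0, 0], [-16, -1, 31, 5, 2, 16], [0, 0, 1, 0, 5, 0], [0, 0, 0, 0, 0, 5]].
J = [[-3, 0, 0, 0, 0, 0], [0, 5, 1, 0, 0, 0], [0, 0, 5, 0, 0, 0], [0, 0, 0, 5, 1, 0], [0, 0, 0, 0, 5, 0], [0, 0, 0, 0, 0, 5]]

The characteristic polynomial is det(xI - A) = (x - 5)^5(x + 3), so the eigenvalues are -3 (algebraic multiplicity 1), 5 (algebraic multiplicity 5).

For λ = -3: algebraic multiplicity 1 gives one 1×1 block.

For λ = 5: rank(A - 5I) = 3, rank((A - 5I)^2) = 1. The eigenspace has dimension 6 - 3 = 3, so there are 3 Jordan blocks; the rank sequence gives block sizes [2, 2, 1].

Assembling the blocks gives the Jordan form J above.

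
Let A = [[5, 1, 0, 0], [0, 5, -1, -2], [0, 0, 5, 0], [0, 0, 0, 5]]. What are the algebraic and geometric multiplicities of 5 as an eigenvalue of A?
algebraic multiplicity 4, geometric multiplicity 2

The characteristic polynomial is (x - 5)^4, so the factor x - 5 appears with exponent 4: the algebraic multiplicity is 4.

rank(A - 5I) = 2, so the eigenspace has dimension 4 - 2 = 2: the geometric multiplicity is 2.

Since 2 < 4, A is not diagonalizable.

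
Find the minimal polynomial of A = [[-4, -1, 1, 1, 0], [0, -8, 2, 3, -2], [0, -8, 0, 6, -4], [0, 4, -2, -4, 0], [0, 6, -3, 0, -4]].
m_A(x) = (x + 4)^3

The characteristic polynomial factors as (x + 4)^5. The minimal polynomial is ∏(x - λ)^{k_λ} where k_λ is the size of the largest Jordan block at λ.

For λ = -4: rank(A + 4I) = 3, and the largest Jordan block has size 3 (the smallest k with rank((A + 4I)^k) = rank((A + 4I)^(k+1))).

So m_A(x) = (x + 4)^3.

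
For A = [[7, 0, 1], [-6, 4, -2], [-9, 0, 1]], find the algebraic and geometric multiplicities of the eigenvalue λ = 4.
algebraic multiplicity 3, geometric multiplicity 2

The characteristic polynomial is (x - 4)^3, so the factor x - 4 appears with exponent 3: the algebraic multiplicity is 3.

rank(A - 4I) = 1, so the eigenspace has dimension 3 - 1 = 2: the geometric multiplicity is 2.

Since 2 < 3, A is not diagonalizable.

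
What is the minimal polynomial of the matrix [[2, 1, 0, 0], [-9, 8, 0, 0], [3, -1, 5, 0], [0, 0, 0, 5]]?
The characteristic polynomial factors as (x - 5)^4. The minimal polynomial is ∏(x - λ)^{k_λ} where k_λ is the size of the largest Jordan block at λ.

For λ = 5: rank(A - 5I) = 1, and the largest Jordan block has size 2 (the smallest k with rank((A - 5I)^k) = rank((A - 5I)^(k+1))).

So m_A(x) = (x - 5)^2.

m_A(x) = (x - 5)^2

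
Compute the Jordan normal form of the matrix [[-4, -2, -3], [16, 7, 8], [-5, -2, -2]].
The characteristic polynomial is det(xI - A) = (x - 1)^2(x + 1), so the eigenvalues are -1 (algebraic multiplicity 1), 1 (algebraic multiplicity 2).

For λ = -1: algebraic multiplicity 1 gives one 1×1 block.

For λ = 1: rank(A - I) = 2, rank((A - I)^2) = 1. The eigenspace has dimension 3 - 2 = 1, so there is 1 Jordan block; the rank sequence gives block sizes [2].

Assembling the blocks gives the Jordan form J above.

J = [[-1, 0, 0], [0, 1, 1], [0, 0, 1]]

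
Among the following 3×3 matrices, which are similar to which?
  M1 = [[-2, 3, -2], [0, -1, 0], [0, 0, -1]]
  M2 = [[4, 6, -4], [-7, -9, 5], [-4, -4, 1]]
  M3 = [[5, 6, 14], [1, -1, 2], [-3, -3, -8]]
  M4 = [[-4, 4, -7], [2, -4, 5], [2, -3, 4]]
2 classes: {M1}, {M2, M3, M4}

Characteristic polynomials: χ_{M1} = (x + 1)^2(x + 2), χ_{M2} = (x + 1)^2(x + 2), χ_{M3} = (x + 1)^2(x + 2), χ_{M4} = (x + 1)^2(x + 2).

{M1}: invariant factors x + 1, (x + 1)(x + 2).

{M2, M3, M4}: invariant factors (x + 1)^2(x + 2).

Matrices are similar if and only if their invariant-factor lists agree; the partition into similarity classes is {M1}, {M2, M3, M4}.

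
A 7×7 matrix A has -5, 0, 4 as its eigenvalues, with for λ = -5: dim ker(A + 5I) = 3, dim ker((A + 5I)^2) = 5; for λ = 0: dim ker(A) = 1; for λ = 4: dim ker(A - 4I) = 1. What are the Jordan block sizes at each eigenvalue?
Jordan blocks: (-5, 2), (-5, 2), (-5, 1), (0, 1), (4, 1)

λ = -5: successive nullity increments [3, 2] count blocks of size ≥ k; block sizes are [2, 2, 1].
λ = 0: successive nullity increments [1] count blocks of size ≥ k; block sizes are [1].
λ = 4: successive nullity increments [1] count blocks of size ≥ k; block sizes are [1].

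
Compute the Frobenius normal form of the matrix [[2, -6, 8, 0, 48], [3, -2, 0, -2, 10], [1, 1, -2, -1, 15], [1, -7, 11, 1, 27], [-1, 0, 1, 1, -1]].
The invariant factors of A (the non-unit diagonal entries of the Smith normal form of xI - A over ℚ[x]) are (x - 2)(x^2 + 2x + 6)^2, each dividing the next. The characteristic polynomial is their product, (x - 2)(x^2 + 2x + 6)^2.

The rational canonical form is the block-diagonal matrix of companion matrices C(f_i):
R = [[0, 0, 0, 0, 72], [1, 0, 0, 0, 12], [0, 1, 0, 0, 8], [0, 0, 1, 0, -8], [0, 0, 0, 1, -2]].

Note the characteristic polynomial does not split into linear factors over ℚ, so A has no Jordan form over ℚ; the rational canonical form exists over any field.

R = [[0, 0, 0, 0, 72], [1, 0, 0, 0, 12], [0, 1, 0, 0, 8], [0, 0, 1, 0, -8], [0, 0, 0, 1, -2]]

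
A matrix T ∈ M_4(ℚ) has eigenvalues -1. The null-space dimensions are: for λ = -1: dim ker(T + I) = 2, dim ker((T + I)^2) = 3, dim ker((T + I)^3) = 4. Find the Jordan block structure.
λ = -1: successive nullity increments [2, 1, 1] count blocks of size ≥ k; block sizes are [3, 1].

Jordan blocks: (-1, 3), (-1, 1)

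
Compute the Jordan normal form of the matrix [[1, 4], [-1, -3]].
J = [[-1, 1], [0, -1]]

The characteristic polynomial is det(xI - A) = (x + 1)^2, so the eigenvalues are -1 (algebraic multiplicity 2).

For λ = -1: rank(A + I) = 1, rank((A + I)^2) = 0. The eigenspace has dimension 2 - 1 = 1, so there is 1 Jordan block; the rank sequence gives block sizes [2].

Assembling the blocks gives the Jordan form J above.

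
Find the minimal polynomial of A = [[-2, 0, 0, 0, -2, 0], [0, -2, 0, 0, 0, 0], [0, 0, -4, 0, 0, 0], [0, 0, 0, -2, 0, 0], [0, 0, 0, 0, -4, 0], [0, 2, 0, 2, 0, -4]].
m_A(x) = (x + 2)(x + 4)

The characteristic polynomial factors as (x + 2)^3(x + 4)^3. The minimal polynomial is ∏(x - λ)^{k_λ} where k_λ is the size of the largest Jordan block at λ.

For λ = -4: rank(A + 4I) = 3, and the largest Jordan block has size 1 (the smallest k with rank((A + 4I)^k) = rank((A + 4I)^(k+1))).
For λ = -2: rank(A + 2I) = 3, and the largest Jordan block has size 1 (the smallest k with rank((A + 2I)^k) = rank((A + 2I)^(k+1))).

So m_A(x) = (x + 2)(x + 4).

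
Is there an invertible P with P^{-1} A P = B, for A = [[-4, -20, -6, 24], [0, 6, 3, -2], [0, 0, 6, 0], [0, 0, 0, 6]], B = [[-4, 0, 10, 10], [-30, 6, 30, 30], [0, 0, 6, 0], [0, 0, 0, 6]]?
Both have characteristic polynomial (x - 6)^3(x + 4), but the minimal polynomial of A is (x - 6)^2(x + 4) while the minimal polynomial of B is (x - 6)(x + 4). The minimal polynomial is a similarity invariant, so A and B are not similar.

No.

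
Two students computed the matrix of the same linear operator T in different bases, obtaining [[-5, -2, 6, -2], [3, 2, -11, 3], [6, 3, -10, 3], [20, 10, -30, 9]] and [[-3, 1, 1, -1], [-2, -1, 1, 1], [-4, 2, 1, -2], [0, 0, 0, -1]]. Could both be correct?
Yes.

Two matrices over a field are similar if and only if they have the same invariant factors.

Both A and B have characteristic polynomial (x + 1)^4 and minimal polynomial (x + 1)^3. Computing further, both have invariant factors x + 1, (x + 1)^3. Hence A and B are similar.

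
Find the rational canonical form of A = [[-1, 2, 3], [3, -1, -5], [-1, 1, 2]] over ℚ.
R = [[0, 0, 1], [1, 0, 1], [0, 1, 0]]

The invariant factors of A (the non-unit diagonal entries of the Smith normal form of xI - A over ℚ[x]) are x^3 - x - 1, each dividing the next. The characteristic polynomial is their product, x^3 - x - 1.

The rational canonical form is the block-diagonal matrix of companion matrices C(f_i):
R = [[0, 0, 1], [1, 0, 1], [0, 1, 0]].

Note the characteristic polynomial does not split into linear factors over ℚ, so A has no Jordan form over ℚ; the rational canonical form exists over any field.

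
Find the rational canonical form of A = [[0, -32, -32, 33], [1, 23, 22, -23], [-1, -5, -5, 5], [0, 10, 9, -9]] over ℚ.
R = [[0, 0, 0, 24], [1, 0, 0, -4], [0, 1, 0, -18], [0, 0, 1, 9]]

The invariant factors of A (the non-unit diagonal entries of the Smith normal form of xI - A over ℚ[x]) are (x - 6)(x - 2)^2(x + 1), each dividing the next. The characteristic polynomial is their product, (x - 6)(x - 2)^2(x + 1).

The rational canonical form is the block-diagonal matrix of companion matrices C(f_i):
R = [[0, 0, 0, 24], [1, 0, 0, -4], [0, 1, 0, -18], [0, 0, 1, 9]].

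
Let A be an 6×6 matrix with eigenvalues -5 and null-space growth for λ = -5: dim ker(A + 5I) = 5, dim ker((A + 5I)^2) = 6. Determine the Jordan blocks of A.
Jordan blocks: (-5, 2), (-5, 1), (-5, 1), (-5, 1), (-5, 1)

λ = -5: successive nullity increments [5, 1] count blocks of size ≥ k; block sizes are [2, 1, 1, 1, 1].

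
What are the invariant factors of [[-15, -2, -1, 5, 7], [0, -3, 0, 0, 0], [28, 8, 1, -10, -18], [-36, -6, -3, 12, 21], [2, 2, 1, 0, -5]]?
The Jordan structure of A has elementary divisors (x + 3)^2, (x + 3), (x + 3), (x - 2). Arranging the block sizes at each eigenvalue in decreasing order and taking row products gives the invariant factors.

Invariant factors (smallest first, each dividing the next): x + 3, x + 3, (x - 2)(x + 3)^2.

Check: the last factor (x - 2)(x + 3)^2 is the minimal polynomial, and the product (x - 2)(x + 3)^4 is the characteristic polynomial.

x + 3, x + 3, (x - 2)(x + 3)^2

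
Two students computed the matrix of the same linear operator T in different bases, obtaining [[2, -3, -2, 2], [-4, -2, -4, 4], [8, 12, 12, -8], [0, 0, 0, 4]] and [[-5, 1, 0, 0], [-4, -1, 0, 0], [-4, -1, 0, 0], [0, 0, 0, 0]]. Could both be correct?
No.

trace(A) = 16 but trace(B) = -6. The trace is a similarity invariant, so A and B are not similar.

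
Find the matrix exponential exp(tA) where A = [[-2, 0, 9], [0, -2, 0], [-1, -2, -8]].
A has Jordan form J = [[-5, 1, 0], [0, -5, 0], [0, 0, -2]] with A = PJP^{-1}, so e^{tA} = P e^{tJ} P^{-1}.

For a Jordan block J_k(λ), e^{tJ_k(λ)} = e^{λt} · (I + tN + t^2 N^2/2! + ... + t^{k-1} N^{k-1}/(k-1)!) where N is the nilpotent superdiagonal part.

Assembling the blocks and conjugating back gives the entries of e^{tA} as shown above.

e^{tA} = [[(3*t + 1)*e^{-5*t}, 2*(3*t - e^{3*t} + 1)*e^{-5*t}, 9*t*e^{-5*t}], [0, e^{-2*t}, 0], [-t*e^{-5*t}, -2*t*e^{-5*t}, (1 - 3*t)*e^{-5*t}]]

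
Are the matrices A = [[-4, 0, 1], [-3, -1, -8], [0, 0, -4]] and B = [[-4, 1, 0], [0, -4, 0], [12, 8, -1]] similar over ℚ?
Yes.

Two matrices over a field are similar if and only if they have the same invariant factors.

Both A and B have characteristic polynomial (x + 1)(x + 4)^2 and minimal polynomial (x + 1)(x + 4)^2. Computing further, both have invariant factors (x + 1)(x + 4)^2. Hence A and B are similar.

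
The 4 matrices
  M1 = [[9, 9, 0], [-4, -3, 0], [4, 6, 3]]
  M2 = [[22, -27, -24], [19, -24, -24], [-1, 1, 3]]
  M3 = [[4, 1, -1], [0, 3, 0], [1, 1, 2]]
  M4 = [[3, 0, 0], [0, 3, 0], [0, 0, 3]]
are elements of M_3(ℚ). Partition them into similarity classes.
3 classes: {M1, M3}, {M2}, {M4}

Characteristic polynomials: χ_{M1} = (x - 3)^3, χ_{M2} = (x - 3)^2(x + 5), χ_{M3} = (x - 3)^3, χ_{M4} = (x - 3)^3.

{M1, M3}: invariant factors x - 3, (x - 3)^2.

{M2}: invariant factors (x - 3)^2(x + 5).

{M4}: invariant factors x - 3, x - 3, x - 3.

Matrices are similar if and only if their invariant-factor lists agree; the partition into similarity classes is {M1, M3}, {M2}, {M4}.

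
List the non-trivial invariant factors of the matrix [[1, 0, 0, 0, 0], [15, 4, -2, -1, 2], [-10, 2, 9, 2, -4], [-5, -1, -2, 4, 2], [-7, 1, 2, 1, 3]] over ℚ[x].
The Jordan structure of A has elementary divisors (x - 1), (x - 5)^2, (x - 5), (x - 5). Arranging the block sizes at each eigenvalue in decreasing order and taking row products gives the invariant factors.

Invariant factors (smallest first, each dividing the next): x - 5, x - 5, (x - 5)^2(x - 1).

Check: the last factor (x - 5)^2(x - 1) is the minimal polynomial, and the product (x - 5)^4(x - 1) is the characteristic polynomial.

x - 5, x - 5, (x - 5)^2(x - 1)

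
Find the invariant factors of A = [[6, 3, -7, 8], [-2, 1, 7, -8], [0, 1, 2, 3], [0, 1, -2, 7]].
The Jordan structure of A has elementary divisors (x - 4)^3, (x - 4). Arranging the block sizes at each eigenvalue in decreasing order and taking row products gives the invariant factors.

Invariant factors (smallest first, each dividing the next): x - 4, (x - 4)^3.

Check: the last factor (x - 4)^3 is the minimal polynomial, and the product (x - 4)^4 is the characteristic polynomial.

x - 4, (x - 4)^3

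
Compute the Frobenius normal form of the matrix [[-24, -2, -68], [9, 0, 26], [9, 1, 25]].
R = [[0, 0, -6], [1, 0, -4], [0, 1, 1]]

The invariant factors of A (the non-unit diagonal entries of the Smith normal form of xI - A over ℚ[x]) are (x + 1)(x^2 - 2x + 6), each dividing the next. The characteristic polynomial is their product, (x + 1)(x^2 - 2x + 6).

The rational canonical form is the block-diagonal matrix of companion matrices C(f_i):
R = [[0, 0, -6], [1, 0, -4], [0, 1, 1]].

Note the characteristic polynomial does not split into linear factors over ℚ, so A has no Jordan form over ℚ; the rational canonical form exists over any field.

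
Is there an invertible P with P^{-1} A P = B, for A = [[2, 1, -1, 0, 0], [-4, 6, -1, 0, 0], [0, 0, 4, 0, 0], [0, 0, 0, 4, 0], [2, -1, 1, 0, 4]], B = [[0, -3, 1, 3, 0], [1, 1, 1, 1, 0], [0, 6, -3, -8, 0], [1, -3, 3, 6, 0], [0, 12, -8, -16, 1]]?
No.

trace(A) = 20 but trace(B) = 5. The trace is a similarity invariant, so A and B are not similar.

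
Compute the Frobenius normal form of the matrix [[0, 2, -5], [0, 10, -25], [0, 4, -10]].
R = [[0, 0, 0], [0, 0, 0], [0, 1, 0]]

The invariant factors of A (the non-unit diagonal entries of the Smith normal form of xI - A over ℚ[x]) are x, x^2, each dividing the next. The characteristic polynomial is their product, x^3.

The rational canonical form is the block-diagonal matrix of companion matrices C(f_i):
R = [[0, 0, 0], [0, 0, 0], [0, 1, 0]].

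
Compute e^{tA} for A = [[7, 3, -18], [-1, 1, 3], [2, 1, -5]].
A has Jordan form J = [[1, 1, 0], [0, 1, 1], [0, 0, 1]] with A = PJP^{-1}, so e^{tA} = P e^{tJ} P^{-1}.

For a Jordan block J_k(λ), e^{tJ_k(λ)} = e^{λt} · (I + tN + t^2 N^2/2! + ... + t^{k-1} N^{k-1}/(k-1)!) where N is the nilpotent superdiagonal part.

Assembling the blocks and conjugating back gives the entries of e^{tA} as shown above.

e^{tA} = [[(-3*t^2 + 12*t + 2)*e^{t}/2, 3*t*e^{t}, 9*t*(t - 4)*e^{t}/2], [-t*e^{t}, e^{t}, 3*t*e^{t}], [t*(4 - t)*e^{t}/2, t*e^{t}, (3*t^2 - 12*t + 2)*e^{t}/2]]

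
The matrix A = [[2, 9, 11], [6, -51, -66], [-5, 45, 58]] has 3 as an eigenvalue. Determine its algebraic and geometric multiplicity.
The characteristic polynomial is (x - 3)^3, so the factor x - 3 appears with exponent 3: the algebraic multiplicity is 3.

rank(A - 3I) = 1, so the eigenspace has dimension 3 - 1 = 2: the geometric multiplicity is 2.

Since 2 < 3, A is not diagonalizable.

algebraic multiplicity 3, geometric multiplicity 2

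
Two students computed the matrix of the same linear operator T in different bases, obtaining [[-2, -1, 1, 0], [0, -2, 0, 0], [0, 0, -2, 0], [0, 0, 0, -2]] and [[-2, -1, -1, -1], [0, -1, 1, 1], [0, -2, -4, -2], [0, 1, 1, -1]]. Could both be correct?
Yes.

Two matrices over a field are similar if and only if they have the same invariant factors.

Both A and B have characteristic polynomial (x + 2)^4 and minimal polynomial (x + 2)^2. Computing further, both have invariant factors x + 2, x + 2, (x + 2)^2. Hence A and B are similar.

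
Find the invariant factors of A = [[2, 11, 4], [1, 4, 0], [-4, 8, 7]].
The Jordan structure of A has elementary divisors (x - 3), (x - 5)^2. Arranging the block sizes at each eigenvalue in decreasing order and taking row products gives the invariant factors.

Invariant factors (smallest first, each dividing the next): (x - 5)^2(x - 3).

Check: the last factor (x - 5)^2(x - 3) is the minimal polynomial, and the product (x - 5)^2(x - 3) is the characteristic polynomial.

(x - 5)^2(x - 3)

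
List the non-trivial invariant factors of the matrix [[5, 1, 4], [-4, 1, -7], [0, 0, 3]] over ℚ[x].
(x - 3)^3

The Jordan structure of A has elementary divisors (x - 3)^3. Arranging the block sizes at each eigenvalue in decreasing order and taking row products gives the invariant factors.

Invariant factors (smallest first, each dividing the next): (x - 3)^3.

Check: the last factor (x - 3)^3 is the minimal polynomial, and the product (x - 3)^3 is the characteristic polynomial.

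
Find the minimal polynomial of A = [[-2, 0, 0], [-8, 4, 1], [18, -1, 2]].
m_A(x) = (x - 3)^2(x + 2)

The characteristic polynomial factors as (x - 3)^2(x + 2). The minimal polynomial is ∏(x - λ)^{k_λ} where k_λ is the size of the largest Jordan block at λ.

For λ = -2: rank(A + 2I) = 2, and the largest Jordan block has size 1 (the smallest k with rank((A + 2I)^k) = rank((A + 2I)^(k+1))).
For λ = 3: rank(A - 3I) = 2, and the largest Jordan block has size 2 (the smallest k with rank((A - 3I)^k) = rank((A - 3I)^(k+1))).

So m_A(x) = (x - 3)^2(x + 2).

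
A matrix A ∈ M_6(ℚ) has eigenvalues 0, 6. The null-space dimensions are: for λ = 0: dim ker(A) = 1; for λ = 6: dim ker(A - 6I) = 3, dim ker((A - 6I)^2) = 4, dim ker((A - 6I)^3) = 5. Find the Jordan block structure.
Jordan blocks: (0, 1), (6, 3), (6, 1), (6, 1)

λ = 0: successive nullity increments [1] count blocks of size ≥ k; block sizes are [1].
λ = 6: successive nullity increments [3, 1, 1] count blocks of size ≥ k; block sizes are [3, 1, 1].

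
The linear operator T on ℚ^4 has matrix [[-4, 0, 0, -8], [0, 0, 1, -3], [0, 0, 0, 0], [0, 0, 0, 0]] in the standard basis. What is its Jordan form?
J = [[-4, 0, 0, 0], [0, 0, 1, 0], [0, 0, 0, 0], [0, 0, 0, 0]]

The characteristic polynomial is det(xI - A) = x^3(x + 4), so the eigenvalues are -4 (algebraic multiplicity 1), 0 (algebraic multiplicity 3).

For λ = -4: algebraic multiplicity 1 gives one 1×1 block.

For λ = 0: rank(A) = 2, rank(A^2) = 1. The eigenspace has dimension 4 - 2 = 2, so there are 2 Jordan blocks; the rank sequence gives block sizes [2, 1].

Assembling the blocks gives the Jordan form J above.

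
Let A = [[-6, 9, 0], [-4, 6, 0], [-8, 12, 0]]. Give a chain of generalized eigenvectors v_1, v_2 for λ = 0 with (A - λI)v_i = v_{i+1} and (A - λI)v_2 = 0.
We seek v_1 ∈ ker(A^2) \ ker(A), then set v_{i+1} = A v_i.

One such chain is v_1 = [[1, 1, 0]]^T, v_2 = [[3, 2, 4]]^T. Check: A v_2 = [[0, 0, 0]]^T = 0.

v_1 = [[1, 1, 0]]^T, v_2 = [[3, 2, 4]]^T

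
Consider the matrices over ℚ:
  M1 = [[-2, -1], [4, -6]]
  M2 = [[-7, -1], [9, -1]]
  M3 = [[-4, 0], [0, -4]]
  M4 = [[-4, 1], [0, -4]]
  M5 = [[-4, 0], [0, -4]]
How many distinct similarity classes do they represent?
Characteristic polynomials: χ_{M1} = (x + 4)^2, χ_{M2} = (x + 4)^2, χ_{M3} = (x + 4)^2, χ_{M4} = (x + 4)^2, χ_{M5} = (x + 4)^2.

{M1, M2, M4}: invariant factors (x + 4)^2.

{M3, M5}: invariant factors x + 4, x + 4.

Matrices are similar if and only if their invariant-factor lists agree; the partition into similarity classes is {M1, M2, M4}, {M3, M5}.

2 classes: {M1, M2, M4}, {M3, M5}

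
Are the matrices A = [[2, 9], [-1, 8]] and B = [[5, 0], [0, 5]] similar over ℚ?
Both have characteristic polynomial (x - 5)^2, but the minimal polynomial of A is (x - 5)^2 while the minimal polynomial of B is x - 5. The minimal polynomial is a similarity invariant, so A and B are not similar.

No.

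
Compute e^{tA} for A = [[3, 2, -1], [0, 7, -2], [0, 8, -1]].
e^{tA} = [[e^{3*t}, 2*t*e^{3*t}, -t*e^{3*t}], [0, (4*t + 1)*e^{3*t}, -2*t*e^{3*t}], [0, 8*t*e^{3*t}, (1 - 4*t)*e^{3*t}]]

A has Jordan form J = [[3, 1, 0], [0, 3, 0], [0, 0, 3]] with A = PJP^{-1}, so e^{tA} = P e^{tJ} P^{-1}.

For a Jordan block J_k(λ), e^{tJ_k(λ)} = e^{λt} · (I + tN + t^2 N^2/2! + ... + t^{k-1} N^{k-1}/(k-1)!) where N is the nilpotent superdiagonal part.

Assembling the blocks and conjugating back gives the entries of e^{tA} as shown above.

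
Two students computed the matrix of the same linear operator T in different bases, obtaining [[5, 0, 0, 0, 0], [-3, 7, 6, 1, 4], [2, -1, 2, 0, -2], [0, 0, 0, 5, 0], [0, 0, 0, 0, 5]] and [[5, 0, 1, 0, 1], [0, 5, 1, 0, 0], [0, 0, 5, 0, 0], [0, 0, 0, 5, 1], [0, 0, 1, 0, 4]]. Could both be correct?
Two matrices over a field are similar if and only if they have the same invariant factors.

Both A and B have characteristic polynomial (x - 5)^4(x - 4) and minimal polynomial (x - 5)^2(x - 4). Computing further, both have invariant factors x - 5, x - 5, (x - 5)^2(x - 4). Hence A and B are similar.

Yes.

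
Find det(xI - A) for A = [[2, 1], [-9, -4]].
xI - A = [[x - 2, -1], [9, x + 4]].

Expanding det(xI - A) along the first row:
det(xI - A) = + (x - 2)·det([[x + 4]]) - (-1)·det([[9]]).

Evaluating gives χ_A(x) = x^2 + 2x + 1 = (x + 1)^2.

χ_A(x) = (x + 1)^2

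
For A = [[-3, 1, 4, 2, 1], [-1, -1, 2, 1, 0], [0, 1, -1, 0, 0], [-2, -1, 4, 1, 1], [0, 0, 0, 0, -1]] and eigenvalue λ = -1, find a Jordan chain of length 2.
We seek v_1 ∈ ker((A + I)^2) \ ker(A + I), then set v_{i+1} = (A + I) v_i.

One such chain is v_1 = [[0, 0, 0, 0, 1]]^T, v_2 = [[1, 0, 0, 1, 0]]^T. Check: (A + I) v_2 = [[0, 0, 0, 0, 0]]^T = 0.

v_1 = [[0, 0, 0, 0, 1]]^T, v_2 = [[1, 0, 0, 1, 0]]^T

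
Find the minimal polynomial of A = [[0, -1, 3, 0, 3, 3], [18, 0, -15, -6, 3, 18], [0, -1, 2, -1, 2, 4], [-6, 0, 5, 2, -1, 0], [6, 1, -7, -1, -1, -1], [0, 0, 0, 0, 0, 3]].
The characteristic polynomial factors as x^4(x - 3)^2. The minimal polynomial is ∏(x - λ)^{k_λ} where k_λ is the size of the largest Jordan block at λ.

For λ = 0: rank(A) = 4, and the largest Jordan block has size 2 (the smallest k with rank(A^k) = rank(A^(k+1))).
For λ = 3: rank(A - 3I) = 5, and the largest Jordan block has size 2 (the smallest k with rank((A - 3I)^k) = rank((A - 3I)^(k+1))).

So m_A(x) = x^2(x - 3)^2.

m_A(x) = x^2(x - 3)^2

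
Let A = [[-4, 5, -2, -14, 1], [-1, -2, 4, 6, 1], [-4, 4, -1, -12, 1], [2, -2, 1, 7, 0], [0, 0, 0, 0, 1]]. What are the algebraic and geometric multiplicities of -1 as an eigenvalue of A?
The characteristic polynomial is (x - 1)^3(x + 1)^2, so the factor x + 1 appears with exponent 2: the algebraic multiplicity is 2.

rank(A + I) = 4, so the eigenspace has dimension 5 - 4 = 1: the geometric multiplicity is 1.

Since 1 < 2, A is not diagonalizable.

algebraic multiplicity 2, geometric multiplicity 1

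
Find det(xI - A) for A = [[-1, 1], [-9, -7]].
χ_A(x) = (x + 4)^2

xI - A = [[x + 1, -1], [9, x + 7]].

Expanding det(xI - A) along the first row:
det(xI - A) = + (x + 1)·det([[x + 7]]) - (-1)·det([[9]]).

Evaluating gives χ_A(x) = x^2 + 8x + 16 = (x + 4)^2.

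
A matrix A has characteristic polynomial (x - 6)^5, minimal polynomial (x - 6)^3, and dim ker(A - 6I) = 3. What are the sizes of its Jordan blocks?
Jordan blocks: (6, 3), (6, 1), (6, 1)

λ = 6: algebraic multiplicity 5 (exponent in χ_A), largest block size 3 (exponent in m_A), 3 blocks (geometric multiplicity). These force block sizes [3, 1, 1].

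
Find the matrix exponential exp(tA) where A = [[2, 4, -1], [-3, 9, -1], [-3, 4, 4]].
A has Jordan form J = [[5, 1, 0], [0, 5, 0], [0, 0, 5]] with A = PJP^{-1}, so e^{tA} = P e^{tJ} P^{-1}.

For a Jordan block J_k(λ), e^{tJ_k(λ)} = e^{λt} · (I + tN + t^2 N^2/2! + ... + t^{k-1} N^{k-1}/(k-1)!) where N is the nilpotent superdiagonal part.

Assembling the blocks and conjugating back gives the entries of e^{tA} as shown above.

e^{tA} = [[(1 - 3*t)*e^{5*t}, 4*t*e^{5*t}, -t*e^{5*t}], [-3*t*e^{5*t}, (4*t + 1)*e^{5*t}, -t*e^{5*t}], [-3*t*e^{5*t}, 4*t*e^{5*t}, (1 - t)*e^{5*t}]]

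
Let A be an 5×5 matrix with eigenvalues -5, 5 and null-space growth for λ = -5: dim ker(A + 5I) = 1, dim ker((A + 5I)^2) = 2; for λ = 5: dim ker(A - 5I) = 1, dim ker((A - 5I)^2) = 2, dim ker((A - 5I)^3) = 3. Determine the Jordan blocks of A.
Jordan blocks: (-5, 2), (5, 3)

λ = -5: successive nullity increments [1, 1] count blocks of size ≥ k; block sizes are [2].
λ = 5: successive nullity increments [1, 1, 1] count blocks of size ≥ k; block sizes are [3].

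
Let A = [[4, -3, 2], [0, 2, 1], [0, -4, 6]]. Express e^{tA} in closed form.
A has Jordan form J = [[4, 1, 0], [0, 4, 1], [0, 0, 4]] with A = PJP^{-1}, so e^{tA} = P e^{tJ} P^{-1}.

For a Jordan block J_k(λ), e^{tJ_k(λ)} = e^{λt} · (I + tN + t^2 N^2/2! + ... + t^{k-1} N^{k-1}/(k-1)!) where N is the nilpotent superdiagonal part.

Assembling the blocks and conjugating back gives the entries of e^{tA} as shown above.

e^{tA} = [[e^{4*t}, t*(-t - 3)*e^{4*t}, t*(t + 4)*e^{4*t}/2], [0, (1 - 2*t)*e^{4*t}, t*e^{4*t}], [0, -4*t*e^{4*t}, (2*t + 1)*e^{4*t}]]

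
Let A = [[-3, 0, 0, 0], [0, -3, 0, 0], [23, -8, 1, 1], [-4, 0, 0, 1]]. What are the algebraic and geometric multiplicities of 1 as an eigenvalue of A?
algebraic multiplicity 2, geometric multiplicity 1

The characteristic polynomial is (x - 1)^2(x + 3)^2, so the factor x - 1 appears with exponent 2: the algebraic multiplicity is 2.

rank(A - I) = 3, so the eigenspace has dimension 4 - 3 = 1: the geometric multiplicity is 1.

Since 1 < 2, A is not diagonalizable.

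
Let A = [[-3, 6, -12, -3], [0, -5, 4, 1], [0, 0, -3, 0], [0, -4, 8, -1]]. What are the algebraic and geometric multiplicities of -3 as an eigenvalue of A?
The characteristic polynomial is (x + 3)^4, so the factor x + 3 appears with exponent 4: the algebraic multiplicity is 4.

rank(A + 3I) = 1, so the eigenspace has dimension 4 - 1 = 3: the geometric multiplicity is 3.

Since 3 < 4, A is not diagonalizable.

algebraic multiplicity 4, geometric multiplicity 3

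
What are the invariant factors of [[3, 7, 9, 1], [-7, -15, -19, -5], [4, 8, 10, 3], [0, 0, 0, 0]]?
x^3(x + 2)

The Jordan structure of A has elementary divisors (x + 2), x^3. Arranging the block sizes at each eigenvalue in decreasing order and taking row products gives the invariant factors.

Invariant factors (smallest first, each dividing the next): x^3(x + 2).

Check: the last factor x^3(x + 2) is the minimal polynomial, and the product x^3(x + 2) is the characteristic polynomial.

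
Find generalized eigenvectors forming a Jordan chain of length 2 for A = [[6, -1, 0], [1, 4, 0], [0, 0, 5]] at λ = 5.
v_1 = [[2, 1, 0]]^T, v_2 = [[1, 1, 0]]^T

We seek v_1 ∈ ker((A - 5I)^2) \ ker(A - 5I), then set v_{i+1} = (A - 5I) v_i.

One such chain is v_1 = [[2, 1, 0]]^T, v_2 = [[1, 1, 0]]^T. Check: (A - 5I) v_2 = [[0, 0, 0]]^T = 0.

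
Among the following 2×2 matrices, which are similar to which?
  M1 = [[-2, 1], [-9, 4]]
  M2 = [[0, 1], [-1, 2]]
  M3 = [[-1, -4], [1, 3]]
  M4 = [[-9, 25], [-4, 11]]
Characteristic polynomials: χ_{M1} = (x - 1)^2, χ_{M2} = (x - 1)^2, χ_{M3} = (x - 1)^2, χ_{M4} = (x - 1)^2.

{M1, M2, M3, M4}: invariant factors (x - 1)^2.

Matrices are similar if and only if their invariant-factor lists agree; the partition into similarity classes is {M1, M2, M3, M4}.

1 class: {M1, M2, M3, M4}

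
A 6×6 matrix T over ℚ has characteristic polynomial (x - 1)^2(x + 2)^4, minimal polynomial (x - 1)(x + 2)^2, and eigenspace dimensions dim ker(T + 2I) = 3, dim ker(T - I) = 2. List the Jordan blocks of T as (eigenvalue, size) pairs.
λ = -2: algebraic multiplicity 4 (exponent in χ_T), largest block size 2 (exponent in m_T), 3 blocks (geometric multiplicity). These force block sizes [2, 1, 1].
λ = 1: algebraic multiplicity 2 (exponent in χ_T), largest block size 1 (exponent in m_T), 2 blocks (geometric multiplicity). These force block sizes [1, 1].

Jordan blocks: (-2, 2), (-2, 1), (-2, 1), (1, 1), (1, 1)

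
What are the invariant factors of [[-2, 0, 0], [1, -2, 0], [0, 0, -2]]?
x + 2, (x + 2)^2

The Jordan structure of A has elementary divisors (x + 2)^2, (x + 2). Arranging the block sizes at each eigenvalue in decreasing order and taking row products gives the invariant factors.

Invariant factors (smallest first, each dividing the next): x + 2, (x + 2)^2.

Check: the last factor (x + 2)^2 is the minimal polynomial, and the product (x + 2)^3 is the characteristic polynomial.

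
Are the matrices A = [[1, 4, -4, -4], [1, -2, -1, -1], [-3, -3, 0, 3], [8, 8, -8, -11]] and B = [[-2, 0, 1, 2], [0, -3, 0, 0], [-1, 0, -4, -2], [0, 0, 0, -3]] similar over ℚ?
Two matrices over a field are similar if and only if they have the same invariant factors.

Both A and B have characteristic polynomial (x + 3)^4 and minimal polynomial (x + 3)^2. Computing further, both have invariant factors x + 3, x + 3, (x + 3)^2. Hence A and B are similar.

Yes.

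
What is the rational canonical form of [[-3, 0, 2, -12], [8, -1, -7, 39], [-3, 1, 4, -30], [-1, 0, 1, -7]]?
R = [[0, 0, 0, -8], [1, 0, 0, -20], [0, 1, 0, -18], [0, 0, 1, -7]]

The invariant factors of A (the non-unit diagonal entries of the Smith normal form of xI - A over ℚ[x]) are (x + 1)(x + 2)^3, each dividing the next. The characteristic polynomial is their product, (x + 1)(x + 2)^3.

The rational canonical form is the block-diagonal matrix of companion matrices C(f_i):
R = [[0, 0, 0, -8], [1, 0, 0, -20], [0, 1, 0, -18], [0, 0, 1, -7]].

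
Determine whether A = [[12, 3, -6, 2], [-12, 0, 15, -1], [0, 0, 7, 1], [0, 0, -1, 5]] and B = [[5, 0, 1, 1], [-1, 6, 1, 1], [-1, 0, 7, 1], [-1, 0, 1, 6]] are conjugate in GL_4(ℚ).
Yes.

Two matrices over a field are similar if and only if they have the same invariant factors.

Both A and B have characteristic polynomial (x - 6)^4 and minimal polynomial (x - 6)^3. Computing further, both have invariant factors x - 6, (x - 6)^3. Hence A and B are similar.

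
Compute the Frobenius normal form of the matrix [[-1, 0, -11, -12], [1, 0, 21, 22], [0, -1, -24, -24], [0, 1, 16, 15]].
R = [[0, 0, 0, -10], [1, 0, 0, -37], [0, 1, 0, -32], [0, 0, 1, -10]]

The invariant factors of A (the non-unit diagonal entries of the Smith normal form of xI - A over ℚ[x]) are (x + 2)(x + 5)(x^2 + 3x + 1), each dividing the next. The characteristic polynomial is their product, (x + 2)(x + 5)(x^2 + 3x + 1).

The rational canonical form is the block-diagonal matrix of companion matrices C(f_i):
R = [[0, 0, 0, -10], [1, 0, 0, -37], [0, 1, 0, -32], [0, 0, 1, -10]].

Note the characteristic polynomial does not split into linear factors over ℚ, so A has no Jordan form over ℚ; the rational canonical form exists over any field.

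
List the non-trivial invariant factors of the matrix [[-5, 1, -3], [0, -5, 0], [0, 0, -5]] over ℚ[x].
The Jordan structure of A has elementary divisors (x + 5)^2, (x + 5). Arranging the block sizes at each eigenvalue in decreasing order and taking row products gives the invariant factors.

Invariant factors (smallest first, each dividing the next): x + 5, (x + 5)^2.

Check: the last factor (x + 5)^2 is the minimal polynomial, and the product (x + 5)^3 is the characteristic polynomial.

x + 5, (x + 5)^2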